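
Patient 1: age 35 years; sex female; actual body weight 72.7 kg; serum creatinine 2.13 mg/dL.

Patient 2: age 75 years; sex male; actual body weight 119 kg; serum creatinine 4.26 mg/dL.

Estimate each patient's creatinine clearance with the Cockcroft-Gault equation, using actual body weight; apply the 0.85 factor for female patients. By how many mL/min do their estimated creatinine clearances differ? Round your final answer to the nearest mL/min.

17 mL/min

Patient 1: CrCl = (140 − 35) × 72.7 / (72 × 2.13) × 0.85 = 7633.5 / 153.36 × 0.85 ≈ 42.3 mL/min
Patient 2: CrCl = (140 − 75) × 119 / (72 × 4.26) = 7735.0 / 306.72 ≈ 25.2 mL/min
|42.3 − 25.2| = 17.1 mL/min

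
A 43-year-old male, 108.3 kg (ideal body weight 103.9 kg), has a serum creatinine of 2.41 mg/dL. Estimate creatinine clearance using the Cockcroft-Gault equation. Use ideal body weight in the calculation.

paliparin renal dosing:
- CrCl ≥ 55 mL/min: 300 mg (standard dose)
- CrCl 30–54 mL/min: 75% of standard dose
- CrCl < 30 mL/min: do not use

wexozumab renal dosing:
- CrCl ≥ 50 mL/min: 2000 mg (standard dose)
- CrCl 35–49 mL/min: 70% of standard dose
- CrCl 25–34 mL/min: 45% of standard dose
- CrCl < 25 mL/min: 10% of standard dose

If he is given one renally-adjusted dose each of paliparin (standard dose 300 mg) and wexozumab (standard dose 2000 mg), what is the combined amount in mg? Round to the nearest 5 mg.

CrCl = (140 − 43) × 103.9 / (72 × 2.41) = 10078.3 / 173.52 ≈ 58.1 mL/min
CrCl ≈ 58 mL/min.
paliparin: ≥ 55 mL/min → 100% of 300 mg = 300 mg.
wexozumab: ≥ 50 mL/min → 100% of 2000 mg = 2000 mg.
Total = 300 + 2000 = 2300 mg.

2300 mg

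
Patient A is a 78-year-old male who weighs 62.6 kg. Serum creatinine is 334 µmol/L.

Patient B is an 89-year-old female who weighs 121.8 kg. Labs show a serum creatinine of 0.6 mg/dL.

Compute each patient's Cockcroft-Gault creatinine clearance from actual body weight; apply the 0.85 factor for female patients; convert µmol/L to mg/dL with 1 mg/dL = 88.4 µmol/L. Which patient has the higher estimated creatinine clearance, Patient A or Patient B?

Patient A: SCr = 334 / 88.4 = 3.778 mg/dL
Patient A: CrCl = (140 − 78) × 62.6 / (72 × 3.778) = 3881.2 / 272.02 ≈ 14.3 mL/min
Patient B: CrCl = (140 − 89) × 121.8 / (72 × 0.6) × 0.85 = 6211.8 / 43.20 × 0.85 ≈ 122.2 mL/min
14.3 vs 122.2 mL/min → Patient B is higher.

Patient B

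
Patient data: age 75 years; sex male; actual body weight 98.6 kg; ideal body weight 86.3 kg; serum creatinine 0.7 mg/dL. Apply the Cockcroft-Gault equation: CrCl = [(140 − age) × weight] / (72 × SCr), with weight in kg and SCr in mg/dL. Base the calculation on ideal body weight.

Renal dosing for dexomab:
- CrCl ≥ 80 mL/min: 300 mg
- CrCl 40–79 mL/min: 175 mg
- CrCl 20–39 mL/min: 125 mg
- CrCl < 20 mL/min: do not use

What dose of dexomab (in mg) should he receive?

CrCl = (140 − 75) × 86.3 / (72 × 0.7) = 5609.5 / 50.40 ≈ 111.3 mL/min
CrCl ≈ 111 mL/min → bracket ≥ 80 mL/min.
Dose for this bracket: 300 mg.

300 mg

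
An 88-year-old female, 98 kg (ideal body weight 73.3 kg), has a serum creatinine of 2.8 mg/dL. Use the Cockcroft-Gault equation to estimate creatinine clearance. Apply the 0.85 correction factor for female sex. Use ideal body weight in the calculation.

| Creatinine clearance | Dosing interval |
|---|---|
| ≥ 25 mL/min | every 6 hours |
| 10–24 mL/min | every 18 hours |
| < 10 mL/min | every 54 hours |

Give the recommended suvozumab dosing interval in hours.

CrCl = (140 − 88) × 73.3 / (72 × 2.8) × 0.85 = 3811.6 / 201.60 × 0.85 ≈ 16.1 mL/min
CrCl ≈ 16 mL/min → bracket 10–24 mL/min → every 18 hours.

every 18 hours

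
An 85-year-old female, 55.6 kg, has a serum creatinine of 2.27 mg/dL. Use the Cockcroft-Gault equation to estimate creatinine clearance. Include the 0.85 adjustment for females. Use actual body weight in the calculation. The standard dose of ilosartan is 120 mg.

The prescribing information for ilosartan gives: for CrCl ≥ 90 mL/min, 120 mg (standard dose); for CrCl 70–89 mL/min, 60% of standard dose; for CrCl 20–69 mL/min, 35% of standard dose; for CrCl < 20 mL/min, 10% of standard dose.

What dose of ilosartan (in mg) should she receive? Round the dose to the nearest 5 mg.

10 mg

CrCl = (140 − 85) × 55.6 / (72 × 2.27) × 0.85 = 3058.0 / 163.44 × 0.85 ≈ 15.9 mL/min
CrCl ≈ 16 mL/min → bracket < 20 mL/min.
10% of 120 mg = 12 mg → 10 mg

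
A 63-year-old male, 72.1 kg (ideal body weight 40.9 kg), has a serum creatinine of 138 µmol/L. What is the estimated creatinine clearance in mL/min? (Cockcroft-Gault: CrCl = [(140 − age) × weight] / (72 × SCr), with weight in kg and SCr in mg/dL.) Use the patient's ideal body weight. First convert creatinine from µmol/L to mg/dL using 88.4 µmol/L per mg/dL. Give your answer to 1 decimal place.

SCr = 138 / 88.4 = 1.561 mg/dL
CrCl = (140 − 63) × 40.9 / (72 × 1.561) = 3149.3 / 112.39 ≈ 28.0 mL/min

28.0 mL/min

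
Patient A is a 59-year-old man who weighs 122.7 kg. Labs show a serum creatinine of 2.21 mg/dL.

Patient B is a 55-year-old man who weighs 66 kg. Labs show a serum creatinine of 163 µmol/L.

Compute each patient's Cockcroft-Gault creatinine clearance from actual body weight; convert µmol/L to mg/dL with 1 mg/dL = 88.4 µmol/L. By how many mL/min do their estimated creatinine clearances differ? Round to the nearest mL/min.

20 mL/min

Patient A: CrCl = (140 − 59) × 122.7 / (72 × 2.21) = 9938.7 / 159.12 ≈ 62.5 mL/min
Patient B: SCr = 163 / 88.4 = 1.844 mg/dL
Patient B: CrCl = (140 − 55) × 66 / (72 × 1.844) = 5610.0 / 132.77 ≈ 42.3 mL/min
|62.5 − 42.3| = 20.2 mL/min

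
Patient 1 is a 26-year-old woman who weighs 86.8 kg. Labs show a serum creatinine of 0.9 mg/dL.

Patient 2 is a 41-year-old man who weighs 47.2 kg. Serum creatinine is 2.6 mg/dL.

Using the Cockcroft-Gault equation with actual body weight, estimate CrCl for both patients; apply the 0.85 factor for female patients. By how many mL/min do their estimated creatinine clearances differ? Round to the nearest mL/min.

Patient 1: CrCl = (140 − 26) × 86.8 / (72 × 0.9) × 0.85 = 9895.2 / 64.80 × 0.85 ≈ 129.8 mL/min
Patient 2: CrCl = (140 − 41) × 47.2 / (72 × 2.6) = 4672.8 / 187.20 ≈ 25.0 mL/min
|129.8 − 25.0| = 104.8 mL/min

105 mL/min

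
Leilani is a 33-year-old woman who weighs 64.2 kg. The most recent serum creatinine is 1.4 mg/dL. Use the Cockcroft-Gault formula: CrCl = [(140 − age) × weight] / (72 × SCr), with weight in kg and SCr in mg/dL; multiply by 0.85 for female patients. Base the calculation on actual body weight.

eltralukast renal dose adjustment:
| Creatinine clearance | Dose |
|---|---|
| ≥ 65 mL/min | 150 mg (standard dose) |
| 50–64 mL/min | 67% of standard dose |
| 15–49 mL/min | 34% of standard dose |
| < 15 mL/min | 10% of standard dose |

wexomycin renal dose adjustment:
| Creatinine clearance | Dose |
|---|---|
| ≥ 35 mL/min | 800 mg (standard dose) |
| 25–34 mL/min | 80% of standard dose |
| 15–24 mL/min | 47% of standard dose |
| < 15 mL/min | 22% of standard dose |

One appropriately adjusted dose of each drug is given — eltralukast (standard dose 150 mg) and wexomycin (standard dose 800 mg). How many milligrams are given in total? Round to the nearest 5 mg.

CrCl = (140 − 33) × 64.2 / (72 × 1.4) × 0.85 = 6869.4 / 100.80 × 0.85 ≈ 57.9 mL/min
CrCl ≈ 58 mL/min.
eltralukast: 50–64 mL/min → 67% of 150 mg = 100.5 mg.
wexomycin: ≥ 35 mL/min → 100% of 800 mg = 800 mg.
Total = 100.5 + 800 = 900.5 mg.

900 mg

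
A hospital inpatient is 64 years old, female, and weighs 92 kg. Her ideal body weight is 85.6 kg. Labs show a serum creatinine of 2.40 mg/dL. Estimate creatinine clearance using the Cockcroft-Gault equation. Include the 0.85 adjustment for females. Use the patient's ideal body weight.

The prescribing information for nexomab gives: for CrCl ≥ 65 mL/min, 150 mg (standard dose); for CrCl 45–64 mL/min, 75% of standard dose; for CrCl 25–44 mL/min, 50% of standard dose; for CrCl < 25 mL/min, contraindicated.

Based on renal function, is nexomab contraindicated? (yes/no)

no

CrCl = (140 − 64) × 85.6 / (72 × 2.4) × 0.85 = 6505.6 / 172.80 × 0.85 ≈ 32.0 mL/min
CrCl ≈ 32 mL/min, which is ≥ 25 mL/min.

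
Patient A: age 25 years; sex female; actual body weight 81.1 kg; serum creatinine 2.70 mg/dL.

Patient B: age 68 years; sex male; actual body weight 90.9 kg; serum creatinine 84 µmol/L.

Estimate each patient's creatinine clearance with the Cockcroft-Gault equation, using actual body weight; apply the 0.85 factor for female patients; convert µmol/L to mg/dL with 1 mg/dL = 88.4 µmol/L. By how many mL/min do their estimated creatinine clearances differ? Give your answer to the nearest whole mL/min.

55 mL/min

Patient A: CrCl = (140 − 25) × 81.1 / (72 × 2.7) × 0.85 = 9326.5 / 194.40 × 0.85 ≈ 40.8 mL/min
Patient B: SCr = 84 / 88.4 = 0.95 mg/dL
Patient B: CrCl = (140 − 68) × 90.9 / (72 × 0.95) = 6544.8 / 68.40 ≈ 95.7 mL/min
|40.8 − 95.7| = 54.9 mL/min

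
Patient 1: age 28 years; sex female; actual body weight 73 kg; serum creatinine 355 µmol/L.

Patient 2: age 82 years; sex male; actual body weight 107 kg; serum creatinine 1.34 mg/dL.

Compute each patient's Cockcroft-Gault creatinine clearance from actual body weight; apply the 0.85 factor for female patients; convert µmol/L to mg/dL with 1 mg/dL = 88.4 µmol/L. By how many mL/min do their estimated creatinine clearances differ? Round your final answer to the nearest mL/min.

40 mL/min

Patient 1: SCr = 355 / 88.4 = 4.016 mg/dL
Patient 1: CrCl = (140 − 28) × 73 / (72 × 4.016) × 0.85 = 8176.0 / 289.15 × 0.85 ≈ 24.0 mL/min
Patient 2: CrCl = (140 − 82) × 107 / (72 × 1.34) = 6206.0 / 96.48 ≈ 64.3 mL/min
|24.0 − 64.3| = 40.3 mL/min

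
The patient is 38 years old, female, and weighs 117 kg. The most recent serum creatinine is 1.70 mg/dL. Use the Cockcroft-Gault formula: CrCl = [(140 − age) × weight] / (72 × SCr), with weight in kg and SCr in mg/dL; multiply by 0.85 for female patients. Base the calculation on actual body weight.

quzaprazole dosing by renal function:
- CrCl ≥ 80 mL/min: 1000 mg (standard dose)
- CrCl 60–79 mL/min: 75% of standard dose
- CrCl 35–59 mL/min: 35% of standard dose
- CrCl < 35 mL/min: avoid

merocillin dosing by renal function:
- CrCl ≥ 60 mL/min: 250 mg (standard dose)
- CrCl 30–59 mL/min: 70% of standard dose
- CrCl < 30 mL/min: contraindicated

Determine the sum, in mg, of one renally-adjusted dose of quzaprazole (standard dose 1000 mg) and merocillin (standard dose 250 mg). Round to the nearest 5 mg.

CrCl = (140 − 38) × 117 / (72 × 1.7) × 0.85 = 11934.0 / 122.40 × 0.85 ≈ 82.9 mL/min
CrCl ≈ 83 mL/min.
quzaprazole: ≥ 80 mL/min → 100% of 1000 mg = 1000 mg.
merocillin: ≥ 60 mL/min → 100% of 250 mg = 250 mg.
Total = 1000 + 250 = 1250 mg.

1250 mg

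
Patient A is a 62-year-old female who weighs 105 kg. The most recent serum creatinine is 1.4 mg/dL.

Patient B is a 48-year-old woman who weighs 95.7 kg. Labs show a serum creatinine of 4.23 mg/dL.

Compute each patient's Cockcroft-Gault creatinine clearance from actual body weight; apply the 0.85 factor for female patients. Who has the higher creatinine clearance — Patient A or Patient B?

Patient A

Patient A: CrCl = (140 − 62) × 105 / (72 × 1.4) × 0.85 = 8190.0 / 100.80 × 0.85 ≈ 69.1 mL/min
Patient B: CrCl = (140 − 48) × 95.7 / (72 × 4.23) × 0.85 = 8804.4 / 304.56 × 0.85 ≈ 24.6 mL/min
69.1 vs 24.6 mL/min → Patient A is higher.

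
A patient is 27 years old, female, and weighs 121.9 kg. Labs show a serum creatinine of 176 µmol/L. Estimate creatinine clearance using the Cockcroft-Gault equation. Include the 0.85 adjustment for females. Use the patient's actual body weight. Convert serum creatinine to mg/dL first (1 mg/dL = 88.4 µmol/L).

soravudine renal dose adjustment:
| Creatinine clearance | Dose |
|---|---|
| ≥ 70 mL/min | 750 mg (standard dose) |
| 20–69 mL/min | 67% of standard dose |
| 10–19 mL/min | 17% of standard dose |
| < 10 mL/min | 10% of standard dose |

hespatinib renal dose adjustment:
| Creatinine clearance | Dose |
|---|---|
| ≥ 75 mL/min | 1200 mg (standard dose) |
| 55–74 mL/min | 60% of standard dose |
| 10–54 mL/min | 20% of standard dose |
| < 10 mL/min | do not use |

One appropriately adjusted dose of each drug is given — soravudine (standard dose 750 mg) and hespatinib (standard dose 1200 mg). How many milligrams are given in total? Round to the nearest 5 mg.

SCr = 176 / 88.4 = 1.991 mg/dL
CrCl = (140 − 27) × 121.9 / (72 × 1.991) × 0.85 = 13774.7 / 143.35 × 0.85 ≈ 81.7 mL/min
CrCl ≈ 82 mL/min.
soravudine: ≥ 70 mL/min → 100% of 750 mg = 750 mg.
hespatinib: ≥ 75 mL/min → 100% of 1200 mg = 1200 mg.
Total = 750 + 1200 = 1950 mg.

1950 mg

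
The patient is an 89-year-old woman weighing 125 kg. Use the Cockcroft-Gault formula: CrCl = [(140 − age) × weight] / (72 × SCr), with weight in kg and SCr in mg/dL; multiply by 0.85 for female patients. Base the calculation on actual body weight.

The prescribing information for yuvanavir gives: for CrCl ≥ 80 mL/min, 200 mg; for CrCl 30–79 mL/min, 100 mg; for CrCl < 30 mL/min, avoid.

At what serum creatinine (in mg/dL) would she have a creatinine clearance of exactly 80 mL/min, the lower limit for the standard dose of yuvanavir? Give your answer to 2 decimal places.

0.94 mg/dL

Standard dose requires CrCl ≥ 80 mL/min.
Set (140 − 89) × 125 × 0.85 / (72 × SCr) = 80
SCr = (140 − 89) × 125 × 0.85 / (72 × 80) = 0.941 mg/dL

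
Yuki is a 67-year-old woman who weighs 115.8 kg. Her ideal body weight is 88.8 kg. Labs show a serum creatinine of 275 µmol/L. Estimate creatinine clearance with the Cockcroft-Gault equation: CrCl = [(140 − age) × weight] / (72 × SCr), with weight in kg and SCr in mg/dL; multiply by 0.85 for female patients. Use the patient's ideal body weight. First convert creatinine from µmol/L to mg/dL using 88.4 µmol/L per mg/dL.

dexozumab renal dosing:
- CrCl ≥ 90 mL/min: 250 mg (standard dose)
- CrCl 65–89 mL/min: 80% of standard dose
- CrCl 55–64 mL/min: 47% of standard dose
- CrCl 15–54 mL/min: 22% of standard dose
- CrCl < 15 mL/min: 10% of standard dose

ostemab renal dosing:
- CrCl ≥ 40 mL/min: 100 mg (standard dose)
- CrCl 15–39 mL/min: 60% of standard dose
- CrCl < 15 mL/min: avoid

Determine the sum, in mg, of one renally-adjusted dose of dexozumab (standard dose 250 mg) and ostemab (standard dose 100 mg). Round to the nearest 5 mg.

SCr = 275 / 88.4 = 3.111 mg/dL
CrCl = (140 − 67) × 88.8 / (72 × 3.111) × 0.85 = 6482.4 / 223.99 × 0.85 ≈ 24.6 mL/min
CrCl ≈ 25 mL/min.
dexozumab: 15–54 mL/min → 22% of 250 mg = 55 mg.
ostemab: 15–39 mL/min → 60% of 100 mg = 60 mg.
Total = 55 + 60 = 115 mg.

115 mg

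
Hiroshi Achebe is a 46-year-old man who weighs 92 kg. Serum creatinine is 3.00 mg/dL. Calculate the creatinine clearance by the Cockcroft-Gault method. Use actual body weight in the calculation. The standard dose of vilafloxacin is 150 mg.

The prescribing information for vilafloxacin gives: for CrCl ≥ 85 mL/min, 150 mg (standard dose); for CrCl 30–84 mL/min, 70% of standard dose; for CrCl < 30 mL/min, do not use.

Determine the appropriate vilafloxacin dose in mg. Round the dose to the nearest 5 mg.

105 mg

CrCl = (140 − 46) × 92 / (72 × 3) = 8648.0 / 216.00 ≈ 40.0 mL/min
CrCl ≈ 40 mL/min → bracket 30–84 mL/min.
70% of 150 mg = 105 mg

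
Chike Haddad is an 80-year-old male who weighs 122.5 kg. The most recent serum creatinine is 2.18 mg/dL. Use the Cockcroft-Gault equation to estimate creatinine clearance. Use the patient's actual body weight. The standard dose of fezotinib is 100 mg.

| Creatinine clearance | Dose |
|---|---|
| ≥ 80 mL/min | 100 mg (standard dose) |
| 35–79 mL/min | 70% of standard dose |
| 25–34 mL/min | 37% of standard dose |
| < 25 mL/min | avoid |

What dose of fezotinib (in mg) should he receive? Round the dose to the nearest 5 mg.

CrCl = (140 − 80) × 122.5 / (72 × 2.18) = 7350.0 / 156.96 ≈ 46.8 mL/min
CrCl ≈ 47 mL/min → bracket 35–79 mL/min.
70% of 100 mg = 70 mg

70 mg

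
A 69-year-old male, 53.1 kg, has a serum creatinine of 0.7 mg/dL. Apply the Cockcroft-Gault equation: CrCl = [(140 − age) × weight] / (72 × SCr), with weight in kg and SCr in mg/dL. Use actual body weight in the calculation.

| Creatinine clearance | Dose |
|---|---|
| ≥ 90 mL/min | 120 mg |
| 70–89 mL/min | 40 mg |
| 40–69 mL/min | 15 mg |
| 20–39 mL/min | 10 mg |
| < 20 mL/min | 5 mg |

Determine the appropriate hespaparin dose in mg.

CrCl = (140 − 69) × 53.1 / (72 × 0.7) = 3770.1 / 50.40 ≈ 74.8 mL/min
CrCl ≈ 75 mL/min → bracket 70–89 mL/min.
Dose for this bracket: 40 mg.

40 mg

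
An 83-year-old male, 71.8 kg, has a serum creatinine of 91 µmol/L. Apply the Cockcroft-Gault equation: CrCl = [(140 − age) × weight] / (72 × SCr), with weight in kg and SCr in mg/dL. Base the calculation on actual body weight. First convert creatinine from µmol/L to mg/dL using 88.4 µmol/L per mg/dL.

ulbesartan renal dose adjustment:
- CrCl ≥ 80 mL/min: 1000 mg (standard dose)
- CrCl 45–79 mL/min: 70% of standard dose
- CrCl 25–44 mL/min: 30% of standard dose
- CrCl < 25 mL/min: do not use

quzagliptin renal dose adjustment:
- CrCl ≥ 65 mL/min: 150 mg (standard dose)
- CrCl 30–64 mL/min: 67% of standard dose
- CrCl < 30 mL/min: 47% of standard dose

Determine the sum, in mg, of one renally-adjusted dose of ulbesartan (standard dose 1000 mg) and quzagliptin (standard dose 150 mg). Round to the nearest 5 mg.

SCr = 91 / 88.4 = 1.029 mg/dL
CrCl = (140 − 83) × 71.8 / (72 × 1.029) = 4092.6 / 74.09 ≈ 55.2 mL/min
CrCl ≈ 55 mL/min.
ulbesartan: 45–79 mL/min → 70% of 1000 mg = 700 mg.
quzagliptin: 30–64 mL/min → 67% of 150 mg = 100.5 mg.
Total = 700 + 100.5 = 800.5 mg.

800 mg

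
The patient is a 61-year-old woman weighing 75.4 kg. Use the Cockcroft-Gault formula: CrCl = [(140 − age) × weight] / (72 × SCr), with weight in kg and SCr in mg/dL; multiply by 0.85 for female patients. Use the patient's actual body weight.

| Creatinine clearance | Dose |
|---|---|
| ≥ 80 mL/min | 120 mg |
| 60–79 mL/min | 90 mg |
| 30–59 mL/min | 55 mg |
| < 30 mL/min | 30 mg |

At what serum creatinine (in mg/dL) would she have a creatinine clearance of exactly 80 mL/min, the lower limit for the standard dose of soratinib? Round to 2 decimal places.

Standard dose requires CrCl ≥ 80 mL/min.
Set (140 − 61) × 75.4 × 0.85 / (72 × SCr) = 80
SCr = (140 − 61) × 75.4 × 0.85 / (72 × 80) = 0.879 mg/dL

0.88 mg/dL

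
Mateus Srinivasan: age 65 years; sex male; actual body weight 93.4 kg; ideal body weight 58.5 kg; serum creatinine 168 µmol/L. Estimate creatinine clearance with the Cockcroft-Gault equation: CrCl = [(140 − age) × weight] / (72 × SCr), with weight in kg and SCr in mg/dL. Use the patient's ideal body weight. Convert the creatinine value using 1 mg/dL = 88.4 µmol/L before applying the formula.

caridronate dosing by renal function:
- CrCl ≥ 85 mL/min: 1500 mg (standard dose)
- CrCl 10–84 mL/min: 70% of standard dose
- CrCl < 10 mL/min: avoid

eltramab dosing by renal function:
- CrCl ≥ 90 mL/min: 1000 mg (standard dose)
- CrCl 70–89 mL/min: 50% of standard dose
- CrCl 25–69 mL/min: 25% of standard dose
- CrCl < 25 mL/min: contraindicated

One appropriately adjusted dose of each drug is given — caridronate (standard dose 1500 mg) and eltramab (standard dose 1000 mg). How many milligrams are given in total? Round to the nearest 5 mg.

1300 mg

SCr = 168 / 88.4 = 1.9 mg/dL
CrCl = (140 − 65) × 58.5 / (72 × 1.9) = 4387.5 / 136.80 ≈ 32.1 mL/min
CrCl ≈ 32 mL/min.
caridronate: 10–84 mL/min → 70% of 1500 mg = 1050 mg.
eltramab: 25–69 mL/min → 25% of 1000 mg = 250 mg.
Total = 1050 + 250 = 1300 mg.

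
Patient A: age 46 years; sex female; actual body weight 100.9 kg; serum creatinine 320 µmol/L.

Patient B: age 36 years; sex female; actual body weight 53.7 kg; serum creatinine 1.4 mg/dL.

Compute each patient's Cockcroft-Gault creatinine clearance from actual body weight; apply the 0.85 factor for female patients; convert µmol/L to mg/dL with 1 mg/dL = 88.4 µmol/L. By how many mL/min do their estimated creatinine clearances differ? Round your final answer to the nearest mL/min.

Patient A: SCr = 320 / 88.4 = 3.62 mg/dL
Patient A: CrCl = (140 − 46) × 100.9 / (72 × 3.62) × 0.85 = 9484.6 / 260.64 × 0.85 ≈ 30.9 mL/min
Patient B: CrCl = (140 − 36) × 53.7 / (72 × 1.4) × 0.85 = 5584.8 / 100.80 × 0.85 ≈ 47.1 mL/min
|30.9 − 47.1| = 16.2 mL/min

16 mL/min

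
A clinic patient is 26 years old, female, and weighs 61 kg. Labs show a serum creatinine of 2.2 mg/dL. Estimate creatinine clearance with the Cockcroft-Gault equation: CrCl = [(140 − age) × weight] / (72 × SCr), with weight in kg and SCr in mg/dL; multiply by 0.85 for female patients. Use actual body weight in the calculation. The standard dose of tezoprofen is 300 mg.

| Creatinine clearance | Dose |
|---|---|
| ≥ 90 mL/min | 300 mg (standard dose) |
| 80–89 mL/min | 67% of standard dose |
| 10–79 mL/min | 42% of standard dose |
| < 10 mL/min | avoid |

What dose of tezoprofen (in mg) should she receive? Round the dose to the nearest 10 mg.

130 mg

CrCl = (140 − 26) × 61 / (72 × 2.2) × 0.85 = 6954.0 / 158.40 × 0.85 ≈ 37.3 mL/min
CrCl ≈ 37 mL/min → bracket 10–79 mL/min.
42% of 300 mg = 126 mg → 130 mg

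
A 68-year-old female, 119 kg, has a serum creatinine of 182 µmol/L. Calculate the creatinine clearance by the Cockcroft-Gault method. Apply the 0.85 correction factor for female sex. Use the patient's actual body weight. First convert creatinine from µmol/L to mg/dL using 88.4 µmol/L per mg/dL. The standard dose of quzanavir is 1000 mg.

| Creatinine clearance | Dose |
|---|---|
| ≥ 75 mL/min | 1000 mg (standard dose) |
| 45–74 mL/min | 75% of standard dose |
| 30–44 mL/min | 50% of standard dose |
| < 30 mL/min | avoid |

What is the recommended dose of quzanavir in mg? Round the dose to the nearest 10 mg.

750 mg

SCr = 182 / 88.4 = 2.059 mg/dL
CrCl = (140 − 68) × 119 / (72 × 2.059) × 0.85 = 8568.0 / 148.25 × 0.85 ≈ 49.1 mL/min
CrCl ≈ 49 mL/min → bracket 45–74 mL/min.
75% of 1000 mg = 750 mg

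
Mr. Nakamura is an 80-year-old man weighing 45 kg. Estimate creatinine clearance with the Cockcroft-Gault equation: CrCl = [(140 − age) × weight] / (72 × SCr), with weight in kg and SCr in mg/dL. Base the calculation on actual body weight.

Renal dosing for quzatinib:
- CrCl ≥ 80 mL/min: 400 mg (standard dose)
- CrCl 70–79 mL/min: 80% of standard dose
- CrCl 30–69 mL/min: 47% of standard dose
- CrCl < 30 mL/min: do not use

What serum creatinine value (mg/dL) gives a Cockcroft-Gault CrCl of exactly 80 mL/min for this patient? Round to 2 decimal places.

0.47 mg/dL

Standard dose requires CrCl ≥ 80 mL/min.
Set (140 − 80) × 45 / (72 × SCr) = 80
SCr = (140 − 80) × 45 / (72 × 80) = 0.469 mg/dL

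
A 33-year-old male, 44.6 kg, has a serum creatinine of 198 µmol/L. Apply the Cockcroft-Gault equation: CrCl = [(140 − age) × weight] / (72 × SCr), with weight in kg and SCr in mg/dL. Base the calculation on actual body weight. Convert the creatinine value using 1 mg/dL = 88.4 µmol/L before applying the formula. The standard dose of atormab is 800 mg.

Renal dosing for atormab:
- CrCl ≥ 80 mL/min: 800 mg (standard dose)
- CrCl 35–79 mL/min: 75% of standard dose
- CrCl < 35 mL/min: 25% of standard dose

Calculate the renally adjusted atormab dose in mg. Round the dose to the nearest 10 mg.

200 mg

SCr = 198 / 88.4 = 2.24 mg/dL
CrCl = (140 − 33) × 44.6 / (72 × 2.24) = 4772.2 / 161.28 ≈ 29.6 mL/min
CrCl ≈ 30 mL/min → bracket < 35 mL/min.
25% of 800 mg = 200 mg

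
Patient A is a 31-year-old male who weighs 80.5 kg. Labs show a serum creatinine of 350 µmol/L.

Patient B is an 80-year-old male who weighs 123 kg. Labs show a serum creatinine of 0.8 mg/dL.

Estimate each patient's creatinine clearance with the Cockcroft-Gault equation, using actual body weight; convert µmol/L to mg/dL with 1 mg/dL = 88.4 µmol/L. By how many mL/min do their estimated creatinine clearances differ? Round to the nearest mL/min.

97 mL/min

Patient A: SCr = 350 / 88.4 = 3.959 mg/dL
Patient A: CrCl = (140 − 31) × 80.5 / (72 × 3.959) = 8774.5 / 285.05 ≈ 30.8 mL/min
Patient B: CrCl = (140 − 80) × 123 / (72 × 0.8) = 7380.0 / 57.60 ≈ 128.1 mL/min
|30.8 − 128.1| = 97.3 mL/min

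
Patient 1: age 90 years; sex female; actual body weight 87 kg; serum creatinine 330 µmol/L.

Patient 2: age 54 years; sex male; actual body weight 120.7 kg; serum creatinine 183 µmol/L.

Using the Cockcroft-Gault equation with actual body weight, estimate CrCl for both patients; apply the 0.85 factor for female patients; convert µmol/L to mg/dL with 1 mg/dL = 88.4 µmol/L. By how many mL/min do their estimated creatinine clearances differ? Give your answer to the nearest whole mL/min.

56 mL/min

Patient 1: SCr = 330 / 88.4 = 3.733 mg/dL
Patient 1: CrCl = (140 − 90) × 87 / (72 × 3.733) × 0.85 = 4350.0 / 268.78 × 0.85 ≈ 13.8 mL/min
Patient 2: SCr = 183 / 88.4 = 2.07 mg/dL
Patient 2: CrCl = (140 − 54) × 120.7 / (72 × 2.07) = 10380.2 / 149.04 ≈ 69.6 mL/min
|13.8 − 69.6| = 55.8 mL/min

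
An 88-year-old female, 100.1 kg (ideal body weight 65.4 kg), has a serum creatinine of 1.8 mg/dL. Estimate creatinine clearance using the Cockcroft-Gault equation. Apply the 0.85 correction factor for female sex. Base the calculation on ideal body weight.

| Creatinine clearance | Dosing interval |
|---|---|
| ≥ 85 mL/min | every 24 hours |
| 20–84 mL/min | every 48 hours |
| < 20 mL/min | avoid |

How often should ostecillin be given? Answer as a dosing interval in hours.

every 48 hours

CrCl = (140 − 88) × 65.4 / (72 × 1.8) × 0.85 = 3400.8 / 129.60 × 0.85 ≈ 22.3 mL/min
CrCl ≈ 22 mL/min → bracket 20–84 mL/min → every 48 hours.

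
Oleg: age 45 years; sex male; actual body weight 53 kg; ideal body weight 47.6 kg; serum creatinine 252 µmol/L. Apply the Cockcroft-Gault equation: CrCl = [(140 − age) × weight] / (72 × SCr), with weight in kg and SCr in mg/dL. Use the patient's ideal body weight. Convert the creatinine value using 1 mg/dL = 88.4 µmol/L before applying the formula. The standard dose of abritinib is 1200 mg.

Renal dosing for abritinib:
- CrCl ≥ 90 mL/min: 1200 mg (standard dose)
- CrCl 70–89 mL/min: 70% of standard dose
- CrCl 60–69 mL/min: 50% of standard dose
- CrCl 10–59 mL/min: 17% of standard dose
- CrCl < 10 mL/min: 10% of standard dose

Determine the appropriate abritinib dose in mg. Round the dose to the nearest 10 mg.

200 mg

SCr = 252 / 88.4 = 2.851 mg/dL
CrCl = (140 − 45) × 47.6 / (72 × 2.851) = 4522.0 / 205.27 ≈ 22.0 mL/min
CrCl ≈ 22 mL/min → bracket 10–59 mL/min.
17% of 1200 mg = 204 mg → 200 mg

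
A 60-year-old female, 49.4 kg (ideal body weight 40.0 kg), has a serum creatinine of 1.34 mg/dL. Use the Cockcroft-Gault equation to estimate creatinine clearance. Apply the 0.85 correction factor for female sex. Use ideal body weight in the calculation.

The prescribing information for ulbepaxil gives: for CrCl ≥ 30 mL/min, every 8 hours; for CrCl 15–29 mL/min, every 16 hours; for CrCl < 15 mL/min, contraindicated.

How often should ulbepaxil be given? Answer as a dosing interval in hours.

every 16 hours

CrCl = (140 − 60) × 40 / (72 × 1.34) × 0.85 = 3200.0 / 96.48 × 0.85 ≈ 28.2 mL/min
CrCl ≈ 28 mL/min → bracket 15–29 mL/min → every 16 hours.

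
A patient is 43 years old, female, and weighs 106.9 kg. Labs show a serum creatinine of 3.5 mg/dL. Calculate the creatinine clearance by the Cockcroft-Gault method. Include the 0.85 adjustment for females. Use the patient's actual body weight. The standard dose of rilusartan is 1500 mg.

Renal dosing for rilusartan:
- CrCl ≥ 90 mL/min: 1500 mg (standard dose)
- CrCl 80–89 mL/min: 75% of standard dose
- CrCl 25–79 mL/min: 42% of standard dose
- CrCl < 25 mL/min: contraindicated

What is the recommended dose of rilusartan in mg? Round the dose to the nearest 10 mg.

CrCl = (140 − 43) × 106.9 / (72 × 3.5) × 0.85 = 10369.3 / 252.00 × 0.85 ≈ 35.0 mL/min
CrCl ≈ 35 mL/min → bracket 25–79 mL/min.
42% of 1500 mg = 630 mg

630 mg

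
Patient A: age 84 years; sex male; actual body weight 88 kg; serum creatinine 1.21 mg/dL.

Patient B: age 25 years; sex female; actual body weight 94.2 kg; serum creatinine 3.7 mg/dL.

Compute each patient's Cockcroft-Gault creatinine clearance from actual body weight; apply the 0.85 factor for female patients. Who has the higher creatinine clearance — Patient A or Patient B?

Patient A

Patient A: CrCl = (140 − 84) × 88 / (72 × 1.21) = 4928.0 / 87.12 ≈ 56.6 mL/min
Patient B: CrCl = (140 − 25) × 94.2 / (72 × 3.7) × 0.85 = 10833.0 / 266.40 × 0.85 ≈ 34.6 mL/min
56.6 vs 34.6 mL/min → Patient A is higher.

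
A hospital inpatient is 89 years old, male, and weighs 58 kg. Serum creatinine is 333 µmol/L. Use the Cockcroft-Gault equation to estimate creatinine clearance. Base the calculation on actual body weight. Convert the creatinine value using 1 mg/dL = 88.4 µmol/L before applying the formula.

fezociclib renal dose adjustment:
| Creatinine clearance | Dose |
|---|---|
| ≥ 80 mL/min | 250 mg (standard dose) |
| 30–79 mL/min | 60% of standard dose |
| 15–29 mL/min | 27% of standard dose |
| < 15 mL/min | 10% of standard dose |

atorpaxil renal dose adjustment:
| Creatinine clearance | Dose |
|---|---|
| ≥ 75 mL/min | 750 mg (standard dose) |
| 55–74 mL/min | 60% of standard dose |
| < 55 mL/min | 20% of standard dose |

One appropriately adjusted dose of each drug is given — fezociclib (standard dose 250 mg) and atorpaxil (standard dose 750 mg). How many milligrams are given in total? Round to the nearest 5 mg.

175 mg

SCr = 333 / 88.4 = 3.767 mg/dL
CrCl = (140 − 89) × 58 / (72 × 3.767) = 2958.0 / 271.22 ≈ 10.9 mL/min
CrCl ≈ 11 mL/min.
fezociclib: < 15 mL/min → 10% of 250 mg = 25 mg.
atorpaxil: < 55 mL/min → 20% of 750 mg = 150 mg.
Total = 25 + 150 = 175 mg.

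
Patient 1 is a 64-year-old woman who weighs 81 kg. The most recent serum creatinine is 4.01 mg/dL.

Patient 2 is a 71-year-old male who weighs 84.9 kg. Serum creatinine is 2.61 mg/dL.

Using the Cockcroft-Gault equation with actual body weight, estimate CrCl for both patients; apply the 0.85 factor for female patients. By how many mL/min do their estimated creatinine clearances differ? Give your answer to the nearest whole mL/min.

Patient 1: CrCl = (140 − 64) × 81 / (72 × 4.01) × 0.85 = 6156.0 / 288.72 × 0.85 ≈ 18.1 mL/min
Patient 2: CrCl = (140 − 71) × 84.9 / (72 × 2.61) = 5858.1 / 187.92 ≈ 31.2 mL/min
|18.1 − 31.2| = 13.1 mL/min

13 mL/min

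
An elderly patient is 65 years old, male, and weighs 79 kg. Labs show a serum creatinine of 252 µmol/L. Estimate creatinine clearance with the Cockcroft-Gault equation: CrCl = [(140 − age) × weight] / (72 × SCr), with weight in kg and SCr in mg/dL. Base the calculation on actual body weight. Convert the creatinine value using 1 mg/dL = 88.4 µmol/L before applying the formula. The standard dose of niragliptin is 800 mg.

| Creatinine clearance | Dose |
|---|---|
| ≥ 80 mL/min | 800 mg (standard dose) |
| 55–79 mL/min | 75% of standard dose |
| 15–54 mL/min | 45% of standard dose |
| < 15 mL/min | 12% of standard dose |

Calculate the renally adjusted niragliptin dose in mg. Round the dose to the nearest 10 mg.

SCr = 252 / 88.4 = 2.851 mg/dL
CrCl = (140 − 65) × 79 / (72 × 2.851) = 5925.0 / 205.27 ≈ 28.9 mL/min
CrCl ≈ 29 mL/min → bracket 15–54 mL/min.
45% of 800 mg = 360 mg

360 mg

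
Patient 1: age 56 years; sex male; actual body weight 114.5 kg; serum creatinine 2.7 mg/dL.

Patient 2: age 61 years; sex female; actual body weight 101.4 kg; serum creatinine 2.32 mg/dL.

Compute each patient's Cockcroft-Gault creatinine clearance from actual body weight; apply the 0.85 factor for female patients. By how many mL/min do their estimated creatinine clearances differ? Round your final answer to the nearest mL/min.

Patient 1: CrCl = (140 − 56) × 114.5 / (72 × 2.7) = 9618.0 / 194.40 ≈ 49.5 mL/min
Patient 2: CrCl = (140 − 61) × 101.4 / (72 × 2.32) × 0.85 = 8010.6 / 167.04 × 0.85 ≈ 40.8 mL/min
|49.5 − 40.8| = 8.7 mL/min

9 mL/min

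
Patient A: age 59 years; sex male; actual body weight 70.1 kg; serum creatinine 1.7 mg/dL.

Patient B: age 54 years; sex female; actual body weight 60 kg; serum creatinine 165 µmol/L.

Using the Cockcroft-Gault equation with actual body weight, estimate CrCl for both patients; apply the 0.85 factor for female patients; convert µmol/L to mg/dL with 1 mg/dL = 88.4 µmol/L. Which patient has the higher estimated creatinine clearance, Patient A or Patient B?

Patient A: CrCl = (140 − 59) × 70.1 / (72 × 1.7) = 5678.1 / 122.40 ≈ 46.4 mL/min
Patient B: SCr = 165 / 88.4 = 1.867 mg/dL
Patient B: CrCl = (140 − 54) × 60 / (72 × 1.867) × 0.85 = 5160.0 / 134.42 × 0.85 ≈ 32.6 mL/min
46.4 vs 32.6 mL/min → Patient A is higher.

Patient A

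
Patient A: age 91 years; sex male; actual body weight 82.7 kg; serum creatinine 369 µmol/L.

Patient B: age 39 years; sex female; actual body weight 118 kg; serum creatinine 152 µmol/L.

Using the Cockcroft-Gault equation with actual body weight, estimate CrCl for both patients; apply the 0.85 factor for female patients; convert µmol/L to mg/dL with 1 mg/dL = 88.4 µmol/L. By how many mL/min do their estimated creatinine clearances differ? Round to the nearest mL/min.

68 mL/min

Patient A: SCr = 369 / 88.4 = 4.174 mg/dL
Patient A: CrCl = (140 − 91) × 82.7 / (72 × 4.174) = 4052.3 / 300.53 ≈ 13.5 mL/min
Patient B: SCr = 152 / 88.4 = 1.719 mg/dL
Patient B: CrCl = (140 − 39) × 118 / (72 × 1.719) × 0.85 = 11918.0 / 123.77 × 0.85 ≈ 81.8 mL/min
|13.5 − 81.8| = 68.3 mL/min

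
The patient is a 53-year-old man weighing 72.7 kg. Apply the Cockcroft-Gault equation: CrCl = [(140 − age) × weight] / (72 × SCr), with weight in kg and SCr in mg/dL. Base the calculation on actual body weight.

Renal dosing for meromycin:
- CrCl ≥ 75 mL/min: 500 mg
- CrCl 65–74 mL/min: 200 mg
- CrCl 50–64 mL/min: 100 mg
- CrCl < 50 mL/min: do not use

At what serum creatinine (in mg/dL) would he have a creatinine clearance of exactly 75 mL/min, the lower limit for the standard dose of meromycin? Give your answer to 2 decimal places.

1.17 mg/dL

Standard dose requires CrCl ≥ 75 mL/min.
Set (140 − 53) × 72.7 / (72 × SCr) = 75
SCr = (140 − 53) × 72.7 / (72 × 75) = 1.171 mg/dL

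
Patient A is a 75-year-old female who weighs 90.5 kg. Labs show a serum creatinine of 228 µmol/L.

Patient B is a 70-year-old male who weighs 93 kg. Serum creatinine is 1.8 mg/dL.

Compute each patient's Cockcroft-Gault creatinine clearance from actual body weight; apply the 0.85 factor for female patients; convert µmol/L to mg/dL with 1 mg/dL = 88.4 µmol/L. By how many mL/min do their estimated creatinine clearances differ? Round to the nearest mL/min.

23 mL/min

Patient A: SCr = 228 / 88.4 = 2.579 mg/dL
Patient A: CrCl = (140 − 75) × 90.5 / (72 × 2.579) × 0.85 = 5882.5 / 185.69 × 0.85 ≈ 26.9 mL/min
Patient B: CrCl = (140 − 70) × 93 / (72 × 1.8) = 6510.0 / 129.60 ≈ 50.2 mL/min
|26.9 − 50.2| = 23.3 mL/min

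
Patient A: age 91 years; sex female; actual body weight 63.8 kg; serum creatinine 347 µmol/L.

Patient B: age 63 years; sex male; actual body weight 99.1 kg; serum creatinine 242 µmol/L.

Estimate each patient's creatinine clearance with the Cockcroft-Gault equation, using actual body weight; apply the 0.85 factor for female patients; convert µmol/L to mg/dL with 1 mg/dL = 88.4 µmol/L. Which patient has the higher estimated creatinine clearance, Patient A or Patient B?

Patient A: SCr = 347 / 88.4 = 3.925 mg/dL
Patient A: CrCl = (140 − 91) × 63.8 / (72 × 3.925) × 0.85 = 3126.2 / 282.60 × 0.85 ≈ 9.4 mL/min
Patient B: SCr = 242 / 88.4 = 2.738 mg/dL
Patient B: CrCl = (140 − 63) × 99.1 / (72 × 2.738) = 7630.7 / 197.14 ≈ 38.7 mL/min
9.4 vs 38.7 mL/min → Patient B is higher.

Patient B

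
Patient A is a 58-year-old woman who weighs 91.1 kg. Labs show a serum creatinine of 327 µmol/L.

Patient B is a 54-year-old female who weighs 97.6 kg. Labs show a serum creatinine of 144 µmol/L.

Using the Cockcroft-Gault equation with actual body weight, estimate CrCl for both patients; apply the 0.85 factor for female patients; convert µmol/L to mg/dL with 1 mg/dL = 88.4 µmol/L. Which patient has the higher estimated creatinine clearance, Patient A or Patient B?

Patient B

Patient A: SCr = 327 / 88.4 = 3.699 mg/dL
Patient A: CrCl = (140 − 58) × 91.1 / (72 × 3.699) × 0.85 = 7470.2 / 266.33 × 0.85 ≈ 23.8 mL/min
Patient B: SCr = 144 / 88.4 = 1.629 mg/dL
Patient B: CrCl = (140 − 54) × 97.6 / (72 × 1.629) × 0.85 = 8393.6 / 117.29 × 0.85 ≈ 60.8 mL/min
23.8 vs 60.8 mL/min → Patient B is higher.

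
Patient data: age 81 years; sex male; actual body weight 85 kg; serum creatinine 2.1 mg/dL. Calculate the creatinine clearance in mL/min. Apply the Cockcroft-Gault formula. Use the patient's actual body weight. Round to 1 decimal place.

CrCl = (140 − 81) × 85 / (72 × 2.1) = 5015.0 / 151.20 ≈ 33.2 mL/min

33.2 mL/min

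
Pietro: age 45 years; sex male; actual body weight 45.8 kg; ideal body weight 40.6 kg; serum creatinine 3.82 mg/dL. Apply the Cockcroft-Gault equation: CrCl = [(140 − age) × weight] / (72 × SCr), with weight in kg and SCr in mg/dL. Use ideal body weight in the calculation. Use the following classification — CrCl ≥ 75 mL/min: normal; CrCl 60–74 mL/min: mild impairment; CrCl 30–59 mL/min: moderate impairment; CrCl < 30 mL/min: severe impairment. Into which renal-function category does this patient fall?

CrCl = (140 − 45) × 40.6 / (72 × 3.82) = 3857.0 / 275.04 ≈ 14.0 mL/min
14 mL/min falls in the 'severe impairment' range.

severe impairment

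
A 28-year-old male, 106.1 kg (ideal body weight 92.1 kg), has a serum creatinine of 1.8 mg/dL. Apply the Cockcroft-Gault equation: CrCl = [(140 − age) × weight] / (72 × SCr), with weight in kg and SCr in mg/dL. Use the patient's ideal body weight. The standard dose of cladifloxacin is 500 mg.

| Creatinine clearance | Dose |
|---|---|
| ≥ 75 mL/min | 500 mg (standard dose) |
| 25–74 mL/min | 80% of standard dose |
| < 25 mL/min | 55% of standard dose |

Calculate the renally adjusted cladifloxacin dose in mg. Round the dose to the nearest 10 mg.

CrCl = (140 − 28) × 92.1 / (72 × 1.8) = 10315.2 / 129.60 ≈ 79.6 mL/min
CrCl ≈ 80 mL/min → bracket ≥ 75 mL/min.
100% of 500 mg = 500 mg

500 mg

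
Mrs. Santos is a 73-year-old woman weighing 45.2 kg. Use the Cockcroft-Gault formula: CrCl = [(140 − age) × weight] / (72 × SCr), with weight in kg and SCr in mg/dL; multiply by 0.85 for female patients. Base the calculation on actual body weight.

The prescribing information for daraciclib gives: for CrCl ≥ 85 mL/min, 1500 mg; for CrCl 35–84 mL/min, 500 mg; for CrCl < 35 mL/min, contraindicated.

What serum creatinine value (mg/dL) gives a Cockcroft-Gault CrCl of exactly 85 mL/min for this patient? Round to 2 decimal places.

0.42 mg/dL

Standard dose requires CrCl ≥ 85 mL/min.
Set (140 − 73) × 45.2 × 0.85 / (72 × SCr) = 85
SCr = (140 − 73) × 45.2 × 0.85 / (72 × 85) = 0.421 mg/dL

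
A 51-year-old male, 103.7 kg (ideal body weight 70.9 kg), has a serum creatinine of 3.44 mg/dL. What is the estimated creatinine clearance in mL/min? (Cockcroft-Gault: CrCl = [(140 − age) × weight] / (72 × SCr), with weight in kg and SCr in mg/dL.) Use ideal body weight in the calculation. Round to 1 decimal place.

25.5 mL/min

CrCl = (140 − 51) × 70.9 / (72 × 3.44) = 6310.1 / 247.68 ≈ 25.5 mL/min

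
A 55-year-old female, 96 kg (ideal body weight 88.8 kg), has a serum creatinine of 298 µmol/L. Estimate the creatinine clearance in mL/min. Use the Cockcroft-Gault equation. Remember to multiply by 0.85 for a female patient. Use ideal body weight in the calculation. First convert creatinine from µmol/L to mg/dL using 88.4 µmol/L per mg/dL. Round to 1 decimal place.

26.4 mL/min

SCr = 298 / 88.4 = 3.371 mg/dL
CrCl = (140 − 55) × 88.8 / (72 × 3.371) × 0.85 = 7548.0 / 242.71 × 0.85 ≈ 26.4 mL/min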